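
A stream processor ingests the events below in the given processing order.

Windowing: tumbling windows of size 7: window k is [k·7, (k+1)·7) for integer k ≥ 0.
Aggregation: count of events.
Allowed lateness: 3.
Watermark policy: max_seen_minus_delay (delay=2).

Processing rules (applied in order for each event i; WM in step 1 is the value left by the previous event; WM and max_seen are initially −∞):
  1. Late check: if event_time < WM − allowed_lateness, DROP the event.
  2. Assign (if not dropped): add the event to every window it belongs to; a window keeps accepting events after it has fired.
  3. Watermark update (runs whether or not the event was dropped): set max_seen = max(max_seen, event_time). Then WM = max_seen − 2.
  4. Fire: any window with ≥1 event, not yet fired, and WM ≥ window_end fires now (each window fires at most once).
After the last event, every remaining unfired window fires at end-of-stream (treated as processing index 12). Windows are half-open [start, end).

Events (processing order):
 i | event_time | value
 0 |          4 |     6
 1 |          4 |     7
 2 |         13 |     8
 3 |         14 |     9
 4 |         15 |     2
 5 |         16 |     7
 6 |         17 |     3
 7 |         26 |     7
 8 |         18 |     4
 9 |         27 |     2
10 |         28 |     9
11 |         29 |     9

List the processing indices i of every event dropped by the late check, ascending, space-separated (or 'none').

i=0 t=4 v=6: → [0,7); WM=2
i=1 t=4 v=7: → [0,7); WM=2
i=2 t=13 v=8: → [7,14); WM=11; [0,7) fires=2
i=3 t=14 v=9: → [14,21); WM=12
i=4 t=15 v=2: → [14,21); WM=13
i=5 t=16 v=7: → [14,21); WM=14; [7,14) fires=1
i=6 t=17 v=3: → [14,21); WM=15
i=7 t=26 v=7: → [21,28); WM=24; [14,21) fires=4
i=8 t=18 v=4: DROP (t<24-3); WM=24
i=9 t=27 v=2: → [21,28); WM=25
i=10 t=28 v=9: → [28,35); WM=26
i=11 t=29 v=9: → [28,35); WM=27

8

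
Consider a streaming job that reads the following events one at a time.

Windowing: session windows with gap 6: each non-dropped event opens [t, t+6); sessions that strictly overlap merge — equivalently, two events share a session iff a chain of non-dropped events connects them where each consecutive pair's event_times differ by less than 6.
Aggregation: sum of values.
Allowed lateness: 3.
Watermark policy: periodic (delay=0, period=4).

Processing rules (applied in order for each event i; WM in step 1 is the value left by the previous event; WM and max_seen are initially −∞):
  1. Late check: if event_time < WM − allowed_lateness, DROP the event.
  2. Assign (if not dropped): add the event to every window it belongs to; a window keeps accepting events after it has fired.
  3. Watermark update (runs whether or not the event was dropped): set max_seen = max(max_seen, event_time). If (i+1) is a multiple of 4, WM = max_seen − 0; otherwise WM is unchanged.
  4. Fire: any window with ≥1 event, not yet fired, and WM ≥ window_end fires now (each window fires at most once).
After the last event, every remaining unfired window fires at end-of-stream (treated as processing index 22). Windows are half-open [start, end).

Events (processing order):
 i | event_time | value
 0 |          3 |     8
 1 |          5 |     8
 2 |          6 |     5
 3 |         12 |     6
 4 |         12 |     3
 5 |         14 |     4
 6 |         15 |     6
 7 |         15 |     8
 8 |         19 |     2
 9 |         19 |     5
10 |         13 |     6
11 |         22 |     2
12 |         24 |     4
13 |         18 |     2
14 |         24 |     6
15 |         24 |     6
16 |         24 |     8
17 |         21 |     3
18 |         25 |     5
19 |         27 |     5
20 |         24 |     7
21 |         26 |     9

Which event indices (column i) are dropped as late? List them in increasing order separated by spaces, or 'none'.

13

i=0 t=3 v=8: → [3,9); WM=−∞
i=1 t=5 v=8: → [3,11); WM=−∞
i=2 t=6 v=5: → [3,12); WM=−∞
i=3 t=12 v=6: → [12,18); WM=12
i=4 t=12 v=3: → [12,18); WM=12
i=5 t=14 v=4: → [12,20); WM=12
i=6 t=15 v=6: → [12,21); WM=12
i=7 t=15 v=8: → [12,21); WM=15
i=8 t=19 v=2: → [12,25); WM=15
i=9 t=19 v=5: → [12,25); WM=15
i=10 t=13 v=6: → [12,25); WM=15
i=11 t=22 v=2: → [12,28); WM=22
i=12 t=24 v=4: → [12,30); WM=22
i=13 t=18 v=2: DROP (t<22-3); WM=22
i=14 t=24 v=6: → [12,30); WM=22
i=15 t=24 v=6: → [12,30); WM=24
i=16 t=24 v=8: → [12,30); WM=24
i=17 t=21 v=3: → [12,30); WM=24
i=18 t=25 v=5: → [12,31); WM=24
i=19 t=27 v=5: → [12,33); WM=27
i=20 t=24 v=7: → [12,33); WM=27
i=21 t=26 v=9: → [12,33); WM=27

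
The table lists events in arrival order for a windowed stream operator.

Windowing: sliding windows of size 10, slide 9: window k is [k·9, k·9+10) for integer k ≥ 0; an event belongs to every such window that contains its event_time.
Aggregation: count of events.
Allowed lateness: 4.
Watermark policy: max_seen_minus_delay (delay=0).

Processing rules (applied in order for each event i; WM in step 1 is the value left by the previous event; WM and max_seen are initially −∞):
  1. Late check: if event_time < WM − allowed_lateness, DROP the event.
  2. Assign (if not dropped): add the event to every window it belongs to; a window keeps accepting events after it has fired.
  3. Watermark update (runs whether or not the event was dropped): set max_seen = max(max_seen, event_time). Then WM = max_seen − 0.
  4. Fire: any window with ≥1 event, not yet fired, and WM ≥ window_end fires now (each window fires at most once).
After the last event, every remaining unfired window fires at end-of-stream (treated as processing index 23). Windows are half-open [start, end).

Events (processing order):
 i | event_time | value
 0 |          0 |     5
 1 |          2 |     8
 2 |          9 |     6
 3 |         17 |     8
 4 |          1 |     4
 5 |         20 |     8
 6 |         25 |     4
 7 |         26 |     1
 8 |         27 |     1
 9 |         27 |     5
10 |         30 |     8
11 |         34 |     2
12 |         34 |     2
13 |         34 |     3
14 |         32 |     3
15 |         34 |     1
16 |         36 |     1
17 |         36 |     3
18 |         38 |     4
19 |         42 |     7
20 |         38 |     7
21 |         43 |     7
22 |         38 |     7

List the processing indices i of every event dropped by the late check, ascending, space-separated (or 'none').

4 22

i=0 t=0 v=5: → [0,10); WM=0
i=1 t=2 v=8: → [0,10); WM=2
i=2 t=9 v=6: → [9,19),[0,10); WM=9
i=3 t=17 v=8: → [9,19); WM=17; [0,10) fires=3
i=4 t=1 v=4: DROP (t<17-4); WM=17
i=5 t=20 v=8: → [18,28); WM=20; [9,19) fires=2
i=6 t=25 v=4: → [18,28); WM=25
i=7 t=26 v=1: → [18,28); WM=26
i=8 t=27 v=1: → [27,37),[18,28); WM=27
i=9 t=27 v=5: → [27,37),[18,28); WM=27
i=10 t=30 v=8: → [27,37); WM=30; [18,28) fires=5
i=11 t=34 v=2: → [27,37); WM=34
i=12 t=34 v=2: → [27,37); WM=34
i=13 t=34 v=3: → [27,37); WM=34
i=14 t=32 v=3: → [27,37); WM=34
i=15 t=34 v=1: → [27,37); WM=34
i=16 t=36 v=1: → [36,46),[27,37); WM=36
i=17 t=36 v=3: → [36,46),[27,37); WM=36
i=18 t=38 v=4: → [36,46); WM=38; [27,37) fires=10
i=19 t=42 v=7: → [36,46); WM=42
i=20 t=38 v=7: → [36,46); WM=42
i=21 t=43 v=7: → [36,46); WM=43
i=22 t=38 v=7: DROP (t<43-4); WM=43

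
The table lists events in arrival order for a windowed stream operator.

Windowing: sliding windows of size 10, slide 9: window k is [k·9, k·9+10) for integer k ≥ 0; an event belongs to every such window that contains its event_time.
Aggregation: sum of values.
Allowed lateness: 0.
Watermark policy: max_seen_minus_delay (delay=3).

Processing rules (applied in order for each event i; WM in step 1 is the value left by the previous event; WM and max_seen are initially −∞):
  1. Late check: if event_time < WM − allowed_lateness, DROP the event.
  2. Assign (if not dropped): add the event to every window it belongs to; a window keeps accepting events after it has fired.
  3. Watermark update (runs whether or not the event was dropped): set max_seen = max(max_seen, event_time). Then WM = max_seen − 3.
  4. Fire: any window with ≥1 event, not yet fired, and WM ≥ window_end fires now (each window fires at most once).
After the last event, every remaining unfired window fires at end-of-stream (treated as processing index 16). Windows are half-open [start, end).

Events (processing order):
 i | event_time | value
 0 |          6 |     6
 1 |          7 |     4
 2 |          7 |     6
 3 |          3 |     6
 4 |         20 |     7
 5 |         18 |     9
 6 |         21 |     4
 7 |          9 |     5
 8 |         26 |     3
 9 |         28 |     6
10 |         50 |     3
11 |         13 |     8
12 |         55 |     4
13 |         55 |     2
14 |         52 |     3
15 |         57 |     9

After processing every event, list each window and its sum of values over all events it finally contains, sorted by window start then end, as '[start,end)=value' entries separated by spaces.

[0,10)=16 [9,19)=9 [18,28)=23 [27,37)=6 [45,55)=6 [54,64)=15

i=0 t=6 v=6: → [0,10); WM=3
i=1 t=7 v=4: → [0,10); WM=4
i=2 t=7 v=6: → [0,10); WM=4
i=3 t=3 v=6: DROP (t<4-0); WM=4
i=4 t=20 v=7: → [18,28); WM=17; [0,10) fires=16
i=5 t=18 v=9: → [18,28),[9,19); WM=17
i=6 t=21 v=4: → [18,28); WM=18
i=7 t=9 v=5: DROP (t<18-0); WM=18
i=8 t=26 v=3: → [18,28); WM=23; [9,19) fires=9
i=9 t=28 v=6: → [27,37); WM=25
i=10 t=50 v=3: → [45,55); WM=47; [18,28) fires=23 [27,37) fires=6
i=11 t=13 v=8: DROP (t<47-0); WM=47
i=12 t=55 v=4: → [54,64); WM=52
i=13 t=55 v=2: → [54,64); WM=52
i=14 t=52 v=3: → [45,55); WM=52
i=15 t=57 v=9: → [54,64); WM=54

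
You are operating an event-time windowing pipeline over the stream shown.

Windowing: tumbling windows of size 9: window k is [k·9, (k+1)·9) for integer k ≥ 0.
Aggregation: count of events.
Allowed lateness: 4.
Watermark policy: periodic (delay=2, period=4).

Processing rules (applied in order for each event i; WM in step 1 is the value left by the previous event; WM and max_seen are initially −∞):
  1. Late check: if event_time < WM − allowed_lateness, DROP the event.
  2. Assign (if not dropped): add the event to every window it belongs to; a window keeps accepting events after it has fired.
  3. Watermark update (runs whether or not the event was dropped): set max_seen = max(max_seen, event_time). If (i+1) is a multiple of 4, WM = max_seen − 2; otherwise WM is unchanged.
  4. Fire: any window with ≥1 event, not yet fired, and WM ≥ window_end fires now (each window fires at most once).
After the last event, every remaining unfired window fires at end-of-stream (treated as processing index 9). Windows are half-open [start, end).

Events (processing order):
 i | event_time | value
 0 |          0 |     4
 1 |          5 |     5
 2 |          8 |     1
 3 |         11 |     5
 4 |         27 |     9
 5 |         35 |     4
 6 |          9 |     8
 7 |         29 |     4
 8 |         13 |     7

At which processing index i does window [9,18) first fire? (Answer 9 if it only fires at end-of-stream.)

i=0 t=0 v=4: → [0,9); WM=−∞
i=1 t=5 v=5: → [0,9); WM=−∞
i=2 t=8 v=1: → [0,9); WM=−∞
i=3 t=11 v=5: → [9,18); WM=9; [0,9) fires=3
i=4 t=27 v=9: → [27,36); WM=9
i=5 t=35 v=4: → [27,36); WM=9
i=6 t=9 v=8: → [9,18); WM=9
i=7 t=29 v=4: → [27,36); WM=33; [9,18) fires=2
i=8 t=13 v=7: DROP (t<33-4); WM=33

7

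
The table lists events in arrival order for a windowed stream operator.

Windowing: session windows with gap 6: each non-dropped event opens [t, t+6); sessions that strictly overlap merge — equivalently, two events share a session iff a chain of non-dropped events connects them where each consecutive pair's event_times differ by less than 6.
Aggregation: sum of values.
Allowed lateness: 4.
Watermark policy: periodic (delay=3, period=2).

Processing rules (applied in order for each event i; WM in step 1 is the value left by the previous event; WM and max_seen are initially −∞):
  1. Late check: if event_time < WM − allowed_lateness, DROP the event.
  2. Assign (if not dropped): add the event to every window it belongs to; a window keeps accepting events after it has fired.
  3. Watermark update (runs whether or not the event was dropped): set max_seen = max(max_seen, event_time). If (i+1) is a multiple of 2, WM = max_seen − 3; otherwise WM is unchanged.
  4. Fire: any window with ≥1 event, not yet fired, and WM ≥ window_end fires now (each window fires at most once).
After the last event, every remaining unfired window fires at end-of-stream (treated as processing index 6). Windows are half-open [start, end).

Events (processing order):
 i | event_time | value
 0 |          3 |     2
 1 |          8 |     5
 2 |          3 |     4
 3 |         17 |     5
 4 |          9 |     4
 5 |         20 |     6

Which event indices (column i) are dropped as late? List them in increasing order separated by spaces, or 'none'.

i=0 t=3 v=2: → [3,9); WM=−∞
i=1 t=8 v=5: → [3,14); WM=5
i=2 t=3 v=4: → [3,14); WM=5
i=3 t=17 v=5: → [17,23); WM=14
i=4 t=9 v=4: DROP (t<14-4); WM=14
i=5 t=20 v=6: → [17,26); WM=17

4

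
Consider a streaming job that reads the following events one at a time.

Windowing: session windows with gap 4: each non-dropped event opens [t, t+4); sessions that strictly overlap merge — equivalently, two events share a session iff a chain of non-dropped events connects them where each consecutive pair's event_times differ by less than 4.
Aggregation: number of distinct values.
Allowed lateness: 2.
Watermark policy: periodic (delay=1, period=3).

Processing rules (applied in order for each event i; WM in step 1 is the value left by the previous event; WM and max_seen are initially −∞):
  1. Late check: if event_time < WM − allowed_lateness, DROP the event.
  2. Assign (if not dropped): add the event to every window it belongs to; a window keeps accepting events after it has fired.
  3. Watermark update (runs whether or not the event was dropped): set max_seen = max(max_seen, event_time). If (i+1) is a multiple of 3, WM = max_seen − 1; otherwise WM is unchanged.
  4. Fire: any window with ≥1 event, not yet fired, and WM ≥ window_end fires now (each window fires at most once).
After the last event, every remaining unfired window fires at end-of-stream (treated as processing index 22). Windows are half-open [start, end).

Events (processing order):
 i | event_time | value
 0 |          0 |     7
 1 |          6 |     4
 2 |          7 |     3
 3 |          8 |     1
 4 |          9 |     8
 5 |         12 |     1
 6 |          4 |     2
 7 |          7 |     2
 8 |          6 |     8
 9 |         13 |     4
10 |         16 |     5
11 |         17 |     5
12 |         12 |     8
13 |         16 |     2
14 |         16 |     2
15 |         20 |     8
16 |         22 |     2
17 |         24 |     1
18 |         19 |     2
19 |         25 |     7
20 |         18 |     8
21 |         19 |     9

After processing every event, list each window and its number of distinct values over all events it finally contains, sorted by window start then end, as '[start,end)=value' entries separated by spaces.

[0,4)=1 [6,29)=7

i=0 t=0 v=7: → [0,4); WM=−∞
i=1 t=6 v=4: → [6,10); WM=−∞
i=2 t=7 v=3: → [6,11); WM=6
i=3 t=8 v=1: → [6,12); WM=6
i=4 t=9 v=8: → [6,13); WM=6
i=5 t=12 v=1: → [6,16); WM=11
i=6 t=4 v=2: DROP (t<11-2); WM=11
i=7 t=7 v=2: DROP (t<11-2); WM=11
i=8 t=6 v=8: DROP (t<11-2); WM=11
i=9 t=13 v=4: → [6,17); WM=11
i=10 t=16 v=5: → [6,20); WM=11
i=11 t=17 v=5: → [6,21); WM=16
i=12 t=12 v=8: DROP (t<16-2); WM=16
i=13 t=16 v=2: → [6,21); WM=16
i=14 t=16 v=2: → [6,21); WM=16
i=15 t=20 v=8: → [6,24); WM=16
i=16 t=22 v=2: → [6,26); WM=16
i=17 t=24 v=1: → [6,28); WM=23
i=18 t=19 v=2: DROP (t<23-2); WM=23
i=19 t=25 v=7: → [6,29); WM=23
i=20 t=18 v=8: DROP (t<23-2); WM=24
i=21 t=19 v=9: DROP (t<24-2); WM=24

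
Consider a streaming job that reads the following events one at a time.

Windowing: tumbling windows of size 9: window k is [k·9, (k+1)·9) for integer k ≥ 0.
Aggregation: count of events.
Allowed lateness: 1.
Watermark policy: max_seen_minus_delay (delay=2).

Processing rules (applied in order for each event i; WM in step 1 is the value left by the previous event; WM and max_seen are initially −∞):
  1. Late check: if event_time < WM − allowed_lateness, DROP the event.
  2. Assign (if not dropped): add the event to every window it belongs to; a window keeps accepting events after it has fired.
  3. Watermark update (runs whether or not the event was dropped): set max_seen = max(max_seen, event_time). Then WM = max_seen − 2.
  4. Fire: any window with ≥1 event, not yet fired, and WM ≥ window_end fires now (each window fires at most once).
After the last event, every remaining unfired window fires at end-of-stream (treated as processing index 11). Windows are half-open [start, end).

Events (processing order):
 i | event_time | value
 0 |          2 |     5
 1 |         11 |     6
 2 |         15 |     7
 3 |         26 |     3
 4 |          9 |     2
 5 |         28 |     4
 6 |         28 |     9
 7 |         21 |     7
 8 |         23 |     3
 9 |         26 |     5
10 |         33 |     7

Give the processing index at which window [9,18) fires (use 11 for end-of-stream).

i=0 t=2 v=5: → [0,9); WM=0
i=1 t=11 v=6: → [9,18); WM=9; [0,9) fires=1
i=2 t=15 v=7: → [9,18); WM=13
i=3 t=26 v=3: → [18,27); WM=24; [9,18) fires=2
i=4 t=9 v=2: DROP (t<24-1); WM=24
i=5 t=28 v=4: → [27,36); WM=26
i=6 t=28 v=9: → [27,36); WM=26
i=7 t=21 v=7: DROP (t<26-1); WM=26
i=8 t=23 v=3: DROP (t<26-1); WM=26
i=9 t=26 v=5: → [18,27); WM=26
i=10 t=33 v=7: → [27,36); WM=31; [18,27) fires=2

3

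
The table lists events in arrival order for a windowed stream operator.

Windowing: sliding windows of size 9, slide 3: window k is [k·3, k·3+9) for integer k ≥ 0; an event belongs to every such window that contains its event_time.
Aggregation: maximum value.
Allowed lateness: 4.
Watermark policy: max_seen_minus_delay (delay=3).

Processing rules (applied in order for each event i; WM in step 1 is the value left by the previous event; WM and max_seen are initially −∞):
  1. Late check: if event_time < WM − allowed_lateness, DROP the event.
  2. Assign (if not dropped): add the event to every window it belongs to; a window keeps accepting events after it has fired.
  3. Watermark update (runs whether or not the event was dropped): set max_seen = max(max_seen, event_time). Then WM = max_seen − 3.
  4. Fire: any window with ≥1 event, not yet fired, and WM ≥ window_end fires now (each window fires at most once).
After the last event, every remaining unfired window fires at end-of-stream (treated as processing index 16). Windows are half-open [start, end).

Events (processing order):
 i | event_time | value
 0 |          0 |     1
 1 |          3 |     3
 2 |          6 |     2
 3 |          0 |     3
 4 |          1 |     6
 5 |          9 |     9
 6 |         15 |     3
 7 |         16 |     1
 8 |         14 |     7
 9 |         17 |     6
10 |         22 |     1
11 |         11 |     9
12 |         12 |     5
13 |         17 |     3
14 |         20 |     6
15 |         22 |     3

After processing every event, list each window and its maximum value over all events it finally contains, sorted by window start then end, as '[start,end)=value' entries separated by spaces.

[0,9)=6 [3,12)=9 [6,15)=9 [9,18)=9 [12,21)=7 [15,24)=6 [18,27)=6 [21,30)=3

i=0 t=0 v=1: → [0,9); WM=-3
i=1 t=3 v=3: → [3,12),[0,9); WM=0
i=2 t=6 v=2: → [6,15),[3,12),[0,9); WM=3
i=3 t=0 v=3: → [0,9); WM=3
i=4 t=1 v=6: → [0,9); WM=3
i=5 t=9 v=9: → [9,18),[6,15),[3,12); WM=6
i=6 t=15 v=3: → [15,24),[12,21),[9,18); WM=12; [0,9) fires=6 [3,12) fires=9
i=7 t=16 v=1: → [15,24),[12,21),[9,18); WM=13
i=8 t=14 v=7: → [12,21),[9,18),[6,15); WM=13
i=9 t=17 v=6: → [15,24),[12,21),[9,18); WM=14
i=10 t=22 v=1: → [21,30),[18,27),[15,24); WM=19; [6,15) fires=9 [9,18) fires=9
i=11 t=11 v=9: DROP (t<19-4); WM=19
i=12 t=12 v=5: DROP (t<19-4); WM=19
i=13 t=17 v=3: → [15,24),[12,21),[9,18); WM=19
i=14 t=20 v=6: → [18,27),[15,24),[12,21); WM=19
i=15 t=22 v=3: → [21,30),[18,27),[15,24); WM=19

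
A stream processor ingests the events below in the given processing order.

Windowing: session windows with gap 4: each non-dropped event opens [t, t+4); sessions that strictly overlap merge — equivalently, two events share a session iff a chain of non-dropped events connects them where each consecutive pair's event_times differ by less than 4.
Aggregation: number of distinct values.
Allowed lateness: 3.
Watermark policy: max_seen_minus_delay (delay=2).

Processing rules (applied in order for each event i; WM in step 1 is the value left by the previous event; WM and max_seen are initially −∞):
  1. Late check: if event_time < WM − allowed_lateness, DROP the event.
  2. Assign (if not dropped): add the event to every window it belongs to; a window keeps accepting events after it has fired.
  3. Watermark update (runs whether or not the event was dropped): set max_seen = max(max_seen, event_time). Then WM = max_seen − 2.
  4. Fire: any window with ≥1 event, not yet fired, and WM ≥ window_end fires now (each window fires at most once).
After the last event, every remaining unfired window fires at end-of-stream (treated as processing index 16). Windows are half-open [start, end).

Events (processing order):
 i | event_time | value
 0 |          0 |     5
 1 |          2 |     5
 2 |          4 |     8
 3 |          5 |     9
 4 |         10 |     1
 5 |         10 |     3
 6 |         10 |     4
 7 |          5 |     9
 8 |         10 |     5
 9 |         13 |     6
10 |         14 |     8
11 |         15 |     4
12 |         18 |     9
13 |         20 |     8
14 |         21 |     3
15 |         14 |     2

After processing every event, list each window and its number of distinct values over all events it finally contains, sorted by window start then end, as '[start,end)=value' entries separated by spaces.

[0,9)=3 [10,25)=7

i=0 t=0 v=5: → [0,4); WM=-2
i=1 t=2 v=5: → [0,6); WM=0
i=2 t=4 v=8: → [0,8); WM=2
i=3 t=5 v=9: → [0,9); WM=3
i=4 t=10 v=1: → [10,14); WM=8
i=5 t=10 v=3: → [10,14); WM=8
i=6 t=10 v=4: → [10,14); WM=8
i=7 t=5 v=9: → [0,9); WM=8
i=8 t=10 v=5: → [10,14); WM=8
i=9 t=13 v=6: → [10,17); WM=11
i=10 t=14 v=8: → [10,18); WM=12
i=11 t=15 v=4: → [10,19); WM=13
i=12 t=18 v=9: → [10,22); WM=16
i=13 t=20 v=8: → [10,24); WM=18
i=14 t=21 v=3: → [10,25); WM=19
i=15 t=14 v=2: DROP (t<19-3); WM=19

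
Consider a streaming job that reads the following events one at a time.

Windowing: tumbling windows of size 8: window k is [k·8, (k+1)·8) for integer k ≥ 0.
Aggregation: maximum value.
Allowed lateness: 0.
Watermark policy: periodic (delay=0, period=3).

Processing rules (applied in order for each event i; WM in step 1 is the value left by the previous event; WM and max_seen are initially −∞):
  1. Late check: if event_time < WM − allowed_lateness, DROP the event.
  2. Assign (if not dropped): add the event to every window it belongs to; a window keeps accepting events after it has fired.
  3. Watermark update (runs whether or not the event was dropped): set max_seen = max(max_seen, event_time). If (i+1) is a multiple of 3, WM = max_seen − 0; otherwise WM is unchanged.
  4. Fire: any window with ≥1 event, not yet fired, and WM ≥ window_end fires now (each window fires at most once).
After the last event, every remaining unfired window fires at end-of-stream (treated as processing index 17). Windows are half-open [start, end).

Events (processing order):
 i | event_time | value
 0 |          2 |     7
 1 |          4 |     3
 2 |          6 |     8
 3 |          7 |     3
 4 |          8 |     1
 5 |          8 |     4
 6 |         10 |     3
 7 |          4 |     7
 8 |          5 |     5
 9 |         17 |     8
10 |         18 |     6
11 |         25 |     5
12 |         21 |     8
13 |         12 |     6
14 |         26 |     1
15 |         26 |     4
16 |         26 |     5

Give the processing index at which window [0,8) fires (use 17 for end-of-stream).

i=0 t=2 v=7: → [0,8); WM=−∞
i=1 t=4 v=3: → [0,8); WM=−∞
i=2 t=6 v=8: → [0,8); WM=6
i=3 t=7 v=3: → [0,8); WM=6
i=4 t=8 v=1: → [8,16); WM=6
i=5 t=8 v=4: → [8,16); WM=8; [0,8) fires=8
i=6 t=10 v=3: → [8,16); WM=8
i=7 t=4 v=7: DROP (t<8-0); WM=8
i=8 t=5 v=5: DROP (t<8-0); WM=10
i=9 t=17 v=8: → [16,24); WM=10
i=10 t=18 v=6: → [16,24); WM=10
i=11 t=25 v=5: → [24,32); WM=25; [8,16) fires=4 [16,24) fires=8
i=12 t=21 v=8: DROP (t<25-0); WM=25
i=13 t=12 v=6: DROP (t<25-0); WM=25
i=14 t=26 v=1: → [24,32); WM=26
i=15 t=26 v=4: → [24,32); WM=26
i=16 t=26 v=5: → [24,32); WM=26

5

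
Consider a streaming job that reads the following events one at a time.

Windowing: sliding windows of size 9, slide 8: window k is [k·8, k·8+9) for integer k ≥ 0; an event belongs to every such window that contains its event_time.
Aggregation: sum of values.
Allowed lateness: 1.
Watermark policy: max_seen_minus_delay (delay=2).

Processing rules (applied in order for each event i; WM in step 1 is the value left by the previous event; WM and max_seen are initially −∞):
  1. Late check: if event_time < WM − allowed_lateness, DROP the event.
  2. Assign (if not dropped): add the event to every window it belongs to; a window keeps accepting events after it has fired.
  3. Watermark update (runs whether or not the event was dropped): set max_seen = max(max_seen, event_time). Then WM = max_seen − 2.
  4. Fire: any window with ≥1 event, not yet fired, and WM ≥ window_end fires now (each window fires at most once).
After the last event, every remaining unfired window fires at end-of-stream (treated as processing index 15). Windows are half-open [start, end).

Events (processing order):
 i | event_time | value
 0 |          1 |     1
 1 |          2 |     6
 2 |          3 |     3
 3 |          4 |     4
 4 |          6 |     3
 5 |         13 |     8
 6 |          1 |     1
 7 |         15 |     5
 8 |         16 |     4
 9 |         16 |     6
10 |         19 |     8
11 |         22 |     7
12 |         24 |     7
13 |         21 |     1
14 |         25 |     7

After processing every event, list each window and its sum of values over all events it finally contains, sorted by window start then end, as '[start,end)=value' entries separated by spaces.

i=0 t=1 v=1: → [0,9); WM=-1
i=1 t=2 v=6: → [0,9); WM=0
i=2 t=3 v=3: → [0,9); WM=1
i=3 t=4 v=4: → [0,9); WM=2
i=4 t=6 v=3: → [0,9); WM=4
i=5 t=13 v=8: → [8,17); WM=11; [0,9) fires=17
i=6 t=1 v=1: DROP (t<11-1); WM=11
i=7 t=15 v=5: → [8,17); WM=13
i=8 t=16 v=4: → [16,25),[8,17); WM=14
i=9 t=16 v=6: → [16,25),[8,17); WM=14
i=10 t=19 v=8: → [16,25); WM=17; [8,17) fires=23
i=11 t=22 v=7: → [16,25); WM=20
i=12 t=24 v=7: → [24,33),[16,25); WM=22
i=13 t=21 v=1: → [16,25); WM=22
i=14 t=25 v=7: → [24,33); WM=23

[0,9)=17 [8,17)=23 [16,25)=33 [24,33)=14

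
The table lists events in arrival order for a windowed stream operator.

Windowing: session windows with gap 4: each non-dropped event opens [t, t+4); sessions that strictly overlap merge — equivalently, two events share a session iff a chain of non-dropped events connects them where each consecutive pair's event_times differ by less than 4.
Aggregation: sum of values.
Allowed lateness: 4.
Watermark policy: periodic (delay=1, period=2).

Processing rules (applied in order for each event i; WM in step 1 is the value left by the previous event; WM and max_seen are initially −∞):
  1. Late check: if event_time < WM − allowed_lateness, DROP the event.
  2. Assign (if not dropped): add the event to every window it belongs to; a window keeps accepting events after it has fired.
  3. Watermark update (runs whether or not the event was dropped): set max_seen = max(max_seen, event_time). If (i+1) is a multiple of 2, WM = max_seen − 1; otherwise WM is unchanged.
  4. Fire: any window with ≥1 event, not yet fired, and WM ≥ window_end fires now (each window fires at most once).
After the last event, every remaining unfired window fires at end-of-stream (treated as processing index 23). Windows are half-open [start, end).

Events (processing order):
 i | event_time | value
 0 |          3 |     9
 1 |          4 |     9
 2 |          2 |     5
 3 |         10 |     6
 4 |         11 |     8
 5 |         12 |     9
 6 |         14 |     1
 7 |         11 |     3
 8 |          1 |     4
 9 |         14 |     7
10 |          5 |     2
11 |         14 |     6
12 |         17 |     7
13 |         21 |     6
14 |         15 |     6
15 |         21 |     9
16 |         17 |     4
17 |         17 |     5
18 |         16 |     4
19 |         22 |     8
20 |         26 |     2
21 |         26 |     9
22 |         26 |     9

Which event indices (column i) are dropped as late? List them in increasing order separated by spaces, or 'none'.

i=0 t=3 v=9: → [3,7); WM=−∞
i=1 t=4 v=9: → [3,8); WM=3
i=2 t=2 v=5: → [2,8); WM=3
i=3 t=10 v=6: → [10,14); WM=9
i=4 t=11 v=8: → [10,15); WM=9
i=5 t=12 v=9: → [10,16); WM=11
i=6 t=14 v=1: → [10,18); WM=11
i=7 t=11 v=3: → [10,18); WM=13
i=8 t=1 v=4: DROP (t<13-4); WM=13
i=9 t=14 v=7: → [10,18); WM=13
i=10 t=5 v=2: DROP (t<13-4); WM=13
i=11 t=14 v=6: → [10,18); WM=13
i=12 t=17 v=7: → [10,21); WM=13
i=13 t=21 v=6: → [21,25); WM=20
i=14 t=15 v=6: DROP (t<20-4); WM=20
i=15 t=21 v=9: → [21,25); WM=20
i=16 t=17 v=4: → [10,21); WM=20
i=17 t=17 v=5: → [10,21); WM=20
i=18 t=16 v=4: → [10,21); WM=20
i=19 t=22 v=8: → [21,26); WM=21
i=20 t=26 v=2: → [26,30); WM=21
i=21 t=26 v=9: → [26,30); WM=25
i=22 t=26 v=9: → [26,30); WM=25

8 10 14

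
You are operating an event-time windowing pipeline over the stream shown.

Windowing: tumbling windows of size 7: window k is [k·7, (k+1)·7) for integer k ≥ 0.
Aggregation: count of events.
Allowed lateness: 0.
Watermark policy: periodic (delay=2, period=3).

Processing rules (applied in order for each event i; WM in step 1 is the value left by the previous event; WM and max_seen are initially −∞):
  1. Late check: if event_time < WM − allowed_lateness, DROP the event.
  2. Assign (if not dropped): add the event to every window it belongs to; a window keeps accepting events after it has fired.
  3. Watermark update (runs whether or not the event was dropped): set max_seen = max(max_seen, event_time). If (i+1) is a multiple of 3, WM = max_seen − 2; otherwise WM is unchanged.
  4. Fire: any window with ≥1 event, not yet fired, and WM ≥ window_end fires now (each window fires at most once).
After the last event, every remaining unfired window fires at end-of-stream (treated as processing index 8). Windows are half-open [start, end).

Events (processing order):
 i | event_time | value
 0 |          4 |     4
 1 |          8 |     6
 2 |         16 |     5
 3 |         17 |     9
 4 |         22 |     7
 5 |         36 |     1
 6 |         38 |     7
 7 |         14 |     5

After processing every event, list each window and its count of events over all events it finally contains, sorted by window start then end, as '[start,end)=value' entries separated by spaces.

i=0 t=4 v=4: → [0,7); WM=−∞
i=1 t=8 v=6: → [7,14); WM=−∞
i=2 t=16 v=5: → [14,21); WM=14; [0,7) fires=1 [7,14) fires=1
i=3 t=17 v=9: → [14,21); WM=14
i=4 t=22 v=7: → [21,28); WM=14
i=5 t=36 v=1: → [35,42); WM=34; [14,21) fires=2 [21,28) fires=1
i=6 t=38 v=7: → [35,42); WM=34
i=7 t=14 v=5: DROP (t<34-0); WM=34

[0,7)=1 [7,14)=1 [14,21)=2 [21,28)=1 [35,42)=2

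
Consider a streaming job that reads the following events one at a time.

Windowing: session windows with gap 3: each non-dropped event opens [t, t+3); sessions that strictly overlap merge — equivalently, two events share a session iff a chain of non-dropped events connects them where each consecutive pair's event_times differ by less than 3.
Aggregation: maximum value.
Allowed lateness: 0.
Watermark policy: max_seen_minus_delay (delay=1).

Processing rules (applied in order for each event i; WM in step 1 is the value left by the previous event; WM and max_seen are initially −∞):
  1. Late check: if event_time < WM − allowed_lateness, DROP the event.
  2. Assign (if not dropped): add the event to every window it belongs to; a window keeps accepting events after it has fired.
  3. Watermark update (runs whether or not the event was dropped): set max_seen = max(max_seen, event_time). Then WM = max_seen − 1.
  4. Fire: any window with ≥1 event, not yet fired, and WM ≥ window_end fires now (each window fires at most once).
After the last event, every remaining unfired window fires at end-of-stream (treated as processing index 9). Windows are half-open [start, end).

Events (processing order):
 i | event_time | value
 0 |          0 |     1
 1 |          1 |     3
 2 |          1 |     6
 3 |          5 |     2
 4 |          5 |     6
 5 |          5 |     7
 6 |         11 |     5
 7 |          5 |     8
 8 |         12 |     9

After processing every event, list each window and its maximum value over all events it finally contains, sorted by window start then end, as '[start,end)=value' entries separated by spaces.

i=0 t=0 v=1: → [0,3); WM=-1
i=1 t=1 v=3: → [0,4); WM=0
i=2 t=1 v=6: → [0,4); WM=0
i=3 t=5 v=2: → [5,8); WM=4
i=4 t=5 v=6: → [5,8); WM=4
i=5 t=5 v=7: → [5,8); WM=4
i=6 t=11 v=5: → [11,14); WM=10
i=7 t=5 v=8: DROP (t<10-0); WM=10
i=8 t=12 v=9: → [11,15); WM=11

[0,4)=6 [5,8)=7 [11,15)=9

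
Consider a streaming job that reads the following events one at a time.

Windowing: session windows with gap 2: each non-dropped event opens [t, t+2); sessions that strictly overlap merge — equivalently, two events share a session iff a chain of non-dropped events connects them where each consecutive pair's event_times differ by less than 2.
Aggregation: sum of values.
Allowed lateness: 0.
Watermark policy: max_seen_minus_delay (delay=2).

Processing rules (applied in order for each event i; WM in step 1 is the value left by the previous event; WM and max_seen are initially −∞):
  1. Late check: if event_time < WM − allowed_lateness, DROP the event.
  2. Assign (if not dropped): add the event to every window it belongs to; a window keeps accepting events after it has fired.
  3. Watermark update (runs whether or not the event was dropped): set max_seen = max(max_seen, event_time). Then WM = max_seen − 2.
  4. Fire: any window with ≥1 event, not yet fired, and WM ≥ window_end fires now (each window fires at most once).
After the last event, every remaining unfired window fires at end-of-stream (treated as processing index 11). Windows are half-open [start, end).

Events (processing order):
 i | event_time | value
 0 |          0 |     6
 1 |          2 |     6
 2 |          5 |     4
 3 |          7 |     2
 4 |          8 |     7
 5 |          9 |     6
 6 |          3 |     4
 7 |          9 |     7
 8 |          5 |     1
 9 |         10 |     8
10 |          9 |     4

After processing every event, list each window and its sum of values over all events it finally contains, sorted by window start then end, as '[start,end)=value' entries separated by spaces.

[0,2)=6 [2,4)=6 [5,7)=4 [7,12)=34

i=0 t=0 v=6: → [0,2); WM=-2
i=1 t=2 v=6: → [2,4); WM=0
i=2 t=5 v=4: → [5,7); WM=3
i=3 t=7 v=2: → [7,9); WM=5
i=4 t=8 v=7: → [7,10); WM=6
i=5 t=9 v=6: → [7,11); WM=7
i=6 t=3 v=4: DROP (t<7-0); WM=7
i=7 t=9 v=7: → [7,11); WM=7
i=8 t=5 v=1: DROP (t<7-0); WM=7
i=9 t=10 v=8: → [7,12); WM=8
i=10 t=9 v=4: → [7,12); WM=8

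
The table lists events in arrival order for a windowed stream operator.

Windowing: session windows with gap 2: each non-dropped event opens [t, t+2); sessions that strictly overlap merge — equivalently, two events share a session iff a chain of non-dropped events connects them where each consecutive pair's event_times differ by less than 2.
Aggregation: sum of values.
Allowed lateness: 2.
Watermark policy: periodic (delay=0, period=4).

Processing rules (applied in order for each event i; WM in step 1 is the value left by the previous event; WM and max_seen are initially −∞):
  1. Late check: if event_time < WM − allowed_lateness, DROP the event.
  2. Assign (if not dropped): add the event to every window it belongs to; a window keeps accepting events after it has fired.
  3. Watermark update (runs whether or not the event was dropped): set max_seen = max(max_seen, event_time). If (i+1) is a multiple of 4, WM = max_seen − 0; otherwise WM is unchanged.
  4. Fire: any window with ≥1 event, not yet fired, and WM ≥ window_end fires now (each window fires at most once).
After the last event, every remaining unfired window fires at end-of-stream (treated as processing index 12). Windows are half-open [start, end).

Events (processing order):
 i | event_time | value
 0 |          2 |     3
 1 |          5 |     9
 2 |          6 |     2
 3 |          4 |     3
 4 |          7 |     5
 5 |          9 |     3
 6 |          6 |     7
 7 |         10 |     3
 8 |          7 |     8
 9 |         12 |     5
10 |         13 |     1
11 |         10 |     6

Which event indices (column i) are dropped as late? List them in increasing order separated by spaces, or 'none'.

8

i=0 t=2 v=3: → [2,4); WM=−∞
i=1 t=5 v=9: → [5,7); WM=−∞
i=2 t=6 v=2: → [5,8); WM=−∞
i=3 t=4 v=3: → [4,8); WM=6
i=4 t=7 v=5: → [4,9); WM=6
i=5 t=9 v=3: → [9,11); WM=6
i=6 t=6 v=7: → [4,9); WM=6
i=7 t=10 v=3: → [9,12); WM=10
i=8 t=7 v=8: DROP (t<10-2); WM=10
i=9 t=12 v=5: → [12,14); WM=10
i=10 t=13 v=1: → [12,15); WM=10
i=11 t=10 v=6: → [9,12); WM=13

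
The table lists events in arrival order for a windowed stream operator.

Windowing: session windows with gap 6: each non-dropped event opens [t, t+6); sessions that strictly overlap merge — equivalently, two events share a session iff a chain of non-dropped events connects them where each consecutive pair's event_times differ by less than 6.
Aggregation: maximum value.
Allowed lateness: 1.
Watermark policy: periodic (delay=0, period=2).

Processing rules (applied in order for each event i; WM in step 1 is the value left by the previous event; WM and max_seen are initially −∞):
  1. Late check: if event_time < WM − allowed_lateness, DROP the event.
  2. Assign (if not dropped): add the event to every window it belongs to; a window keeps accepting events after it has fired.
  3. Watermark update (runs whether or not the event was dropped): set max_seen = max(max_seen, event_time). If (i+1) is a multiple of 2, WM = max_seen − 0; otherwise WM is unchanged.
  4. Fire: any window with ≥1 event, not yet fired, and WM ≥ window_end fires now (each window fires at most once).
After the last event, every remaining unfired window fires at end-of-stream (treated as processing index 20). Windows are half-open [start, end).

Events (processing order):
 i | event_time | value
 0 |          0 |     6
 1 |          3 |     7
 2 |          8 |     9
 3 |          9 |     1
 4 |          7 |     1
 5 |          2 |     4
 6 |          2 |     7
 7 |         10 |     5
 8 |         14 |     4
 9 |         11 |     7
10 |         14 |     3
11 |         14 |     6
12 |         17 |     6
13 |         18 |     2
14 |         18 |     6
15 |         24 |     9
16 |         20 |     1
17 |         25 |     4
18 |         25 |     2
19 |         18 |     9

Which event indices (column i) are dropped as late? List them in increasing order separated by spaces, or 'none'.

i=0 t=0 v=6: → [0,6); WM=−∞
i=1 t=3 v=7: → [0,9); WM=3
i=2 t=8 v=9: → [0,14); WM=3
i=3 t=9 v=1: → [0,15); WM=9
i=4 t=7 v=1: DROP (t<9-1); WM=9
i=5 t=2 v=4: DROP (t<9-1); WM=9
i=6 t=2 v=7: DROP (t<9-1); WM=9
i=7 t=10 v=5: → [0,16); WM=10
i=8 t=14 v=4: → [0,20); WM=10
i=9 t=11 v=7: → [0,20); WM=14
i=10 t=14 v=3: → [0,20); WM=14
i=11 t=14 v=6: → [0,20); WM=14
i=12 t=17 v=6: → [0,23); WM=14
i=13 t=18 v=2: → [0,24); WM=18
i=14 t=18 v=6: → [0,24); WM=18
i=15 t=24 v=9: → [24,30); WM=24
i=16 t=20 v=1: DROP (t<24-1); WM=24
i=17 t=25 v=4: → [24,31); WM=25
i=18 t=25 v=2: → [24,31); WM=25
i=19 t=18 v=9: DROP (t<25-1); WM=25

4 5 6 16 19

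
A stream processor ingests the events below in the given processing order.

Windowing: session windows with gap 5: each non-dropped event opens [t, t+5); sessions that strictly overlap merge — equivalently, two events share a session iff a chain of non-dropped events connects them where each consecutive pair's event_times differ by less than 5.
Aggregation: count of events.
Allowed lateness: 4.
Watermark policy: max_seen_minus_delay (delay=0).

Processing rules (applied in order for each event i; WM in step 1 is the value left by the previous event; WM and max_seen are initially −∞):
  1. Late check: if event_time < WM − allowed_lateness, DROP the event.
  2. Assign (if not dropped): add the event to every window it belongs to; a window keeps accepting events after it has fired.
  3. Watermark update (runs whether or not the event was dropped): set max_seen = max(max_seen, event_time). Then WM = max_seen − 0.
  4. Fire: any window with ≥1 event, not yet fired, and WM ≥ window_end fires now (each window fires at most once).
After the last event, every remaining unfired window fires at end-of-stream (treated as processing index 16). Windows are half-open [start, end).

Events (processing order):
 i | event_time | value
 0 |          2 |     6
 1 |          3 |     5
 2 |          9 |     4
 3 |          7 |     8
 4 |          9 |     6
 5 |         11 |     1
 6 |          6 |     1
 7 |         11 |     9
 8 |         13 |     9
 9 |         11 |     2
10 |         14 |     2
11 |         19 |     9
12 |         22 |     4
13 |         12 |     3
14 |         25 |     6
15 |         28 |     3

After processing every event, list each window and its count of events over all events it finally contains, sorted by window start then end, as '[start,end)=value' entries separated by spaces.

[2,19)=10 [19,33)=4

i=0 t=2 v=6: → [2,7); WM=2
i=1 t=3 v=5: → [2,8); WM=3
i=2 t=9 v=4: → [9,14); WM=9
i=3 t=7 v=8: → [2,14); WM=9
i=4 t=9 v=6: → [2,14); WM=9
i=5 t=11 v=1: → [2,16); WM=11
i=6 t=6 v=1: DROP (t<11-4); WM=11
i=7 t=11 v=9: → [2,16); WM=11
i=8 t=13 v=9: → [2,18); WM=13
i=9 t=11 v=2: → [2,18); WM=13
i=10 t=14 v=2: → [2,19); WM=14
i=11 t=19 v=9: → [19,24); WM=19
i=12 t=22 v=4: → [19,27); WM=22
i=13 t=12 v=3: DROP (t<22-4); WM=22
i=14 t=25 v=6: → [19,30); WM=25
i=15 t=28 v=3: → [19,33); WM=28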